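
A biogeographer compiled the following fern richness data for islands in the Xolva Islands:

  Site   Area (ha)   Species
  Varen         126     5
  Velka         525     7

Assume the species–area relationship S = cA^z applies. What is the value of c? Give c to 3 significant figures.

z = ln(S₂/S₁) / ln(A₂/A₁) = ln(7/5) / ln(525/126) = 0.3365 / 1.4271 = 0.2358
c = S₁ / A₁^z = 5 / 126^0.2358 = 5 / 3.128 = 1.599

1.60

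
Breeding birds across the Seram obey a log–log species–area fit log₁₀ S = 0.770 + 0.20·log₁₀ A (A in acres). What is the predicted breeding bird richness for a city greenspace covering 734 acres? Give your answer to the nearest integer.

S = 5.888 × 734^0.2 = 5.888 × 3.742 ≈ 22.04

22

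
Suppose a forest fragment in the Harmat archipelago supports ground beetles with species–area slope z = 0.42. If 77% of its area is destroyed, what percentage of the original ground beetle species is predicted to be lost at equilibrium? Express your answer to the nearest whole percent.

S_new/S_old = (A_new/A_old)^z = 0.23^0.42
= exp(0.42 × ln 0.23) = exp(0.42 × -1.4697) = exp(-0.6173) ≈ 0.5394
Fraction lost = 1 − 0.5394 = 0.4606

46%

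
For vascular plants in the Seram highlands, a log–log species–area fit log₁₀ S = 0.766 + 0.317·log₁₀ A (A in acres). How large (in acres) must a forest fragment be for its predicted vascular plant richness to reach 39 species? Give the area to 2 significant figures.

39 = 5.834 × A^0.317  ⇒  A^0.317 = 39/5.834 = 6.684
ln A = ln(6.684) / 0.317 = 1.8998 / 0.317 = 5.9930
A = e^5.9930 ≈ 400.6 acres

400 acres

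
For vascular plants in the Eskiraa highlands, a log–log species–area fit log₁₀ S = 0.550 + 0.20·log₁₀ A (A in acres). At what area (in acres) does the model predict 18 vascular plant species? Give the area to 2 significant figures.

3400 acres

18 = 3.548 × A^0.2  ⇒  A^0.2 = 18/3.548 = 5.073
ln A = ln(5.073) / 0.2 = 1.6239 / 0.2 = 8.1197
A = e^8.1197 ≈ 3360 acres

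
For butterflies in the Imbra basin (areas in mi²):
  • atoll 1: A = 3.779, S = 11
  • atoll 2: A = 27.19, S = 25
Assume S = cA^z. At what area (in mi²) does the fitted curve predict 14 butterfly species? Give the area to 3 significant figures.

6.75 mi²

z = ln(25/11) / ln(27.19/3.779) = 0.8210 / 1.9734 = 0.4160
c = 11 / 3.779^0.4160 = 11 / 1.739 = 6.327
A = (14/6.327)^(1/0.4160) ⇒ ln A = ln(2.213)/0.4160 = 1.9091
A = e^1.9091 ≈ 6.747 mi²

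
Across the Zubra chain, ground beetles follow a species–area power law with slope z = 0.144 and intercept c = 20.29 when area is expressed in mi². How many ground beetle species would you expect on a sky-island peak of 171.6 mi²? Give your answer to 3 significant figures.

S = 20.29 × 171.6^0.144
ln S = ln 20.29 + 0.144 × ln 171.6 = 3.0101 + 0.144 × 5.1452 = 3.7510
S = e^3.7510 ≈ 42.56

42.6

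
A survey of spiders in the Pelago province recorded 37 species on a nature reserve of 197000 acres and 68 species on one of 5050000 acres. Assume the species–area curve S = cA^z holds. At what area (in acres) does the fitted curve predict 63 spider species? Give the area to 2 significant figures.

3400000 acres

z = ln(68/37) / ln(5050000/197000) = 0.6086 / 3.2439 = 0.1876
c = 37 / 197000^0.1876 = 37 / 9.847 = 3.758
A = (63/3.758)^(1/0.1876) ⇒ ln A = ln(16.77)/0.1876 = 15.0278
A = e^15.0278 ≈ 3361209 acres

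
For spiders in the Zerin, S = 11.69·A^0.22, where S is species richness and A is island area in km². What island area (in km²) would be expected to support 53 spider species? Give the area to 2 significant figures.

960 km²

53 = 11.69 × A^0.22  ⇒  A^0.22 = 53/11.69 = 4.534
ln A = ln(4.534) / 0.22 = 1.5116 / 0.22 = 6.8707
A = e^6.8707 ≈ 963.6 km²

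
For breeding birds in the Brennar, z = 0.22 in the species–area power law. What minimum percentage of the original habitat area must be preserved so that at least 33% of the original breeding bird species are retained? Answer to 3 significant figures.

0.648%

Need (A_new/A_old)^0.22 = 0.33, so A_new/A_old = 0.33^(1/0.22) = 0.33^4.545
ln(A_new/A_old) = ln 0.33 / 0.22 = -1.1087 / 0.22 = -5.0394
A_new/A_old = e^-5.0394 ≈ 0.006478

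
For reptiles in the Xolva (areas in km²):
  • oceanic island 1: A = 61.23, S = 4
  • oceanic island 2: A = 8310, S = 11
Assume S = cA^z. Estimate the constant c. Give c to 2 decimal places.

1.71

z = ln(S₂/S₁) / ln(A₂/A₁) = ln(11/4) / ln(8310/61.23) = 1.0116 / 4.9106 = 0.2060
c = S₁ / A₁^z = 4 / 61.23^0.2060 = 4 / 2.334 = 1.714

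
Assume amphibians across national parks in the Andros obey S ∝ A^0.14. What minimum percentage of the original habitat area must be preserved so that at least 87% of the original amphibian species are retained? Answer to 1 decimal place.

Need (A_new/A_old)^0.14 = 0.87, so A_new/A_old = 0.87^(1/0.14) = 0.87^7.143
ln(A_new/A_old) = ln 0.87 / 0.14 = -0.1393 / 0.14 = -0.9947
A_new/A_old = e^-0.9947 ≈ 0.3698

37.0%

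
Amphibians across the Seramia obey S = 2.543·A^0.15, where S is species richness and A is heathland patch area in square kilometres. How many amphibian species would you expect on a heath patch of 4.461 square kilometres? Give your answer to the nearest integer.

S = 2.543 × 4.461^0.15 = 2.543 × 1.251 ≈ 3.182

3 species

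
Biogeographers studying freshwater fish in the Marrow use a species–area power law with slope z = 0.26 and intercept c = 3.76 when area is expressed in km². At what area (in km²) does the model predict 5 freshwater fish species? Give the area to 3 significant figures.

2.99 km²

5 = 3.76 × A^0.26  ⇒  A^0.26 = 5/3.76 = 1.33
ln A = ln(1.33) / 0.26 = 0.2850 / 0.26 = 1.0962
A = e^1.0962 ≈ 2.993 km²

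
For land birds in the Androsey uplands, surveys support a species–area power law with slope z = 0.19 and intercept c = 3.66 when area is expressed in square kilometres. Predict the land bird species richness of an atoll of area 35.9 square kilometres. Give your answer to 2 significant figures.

S = 3.66 × 35.9^0.19 = 3.66 × 1.975 ≈ 7.227

7.2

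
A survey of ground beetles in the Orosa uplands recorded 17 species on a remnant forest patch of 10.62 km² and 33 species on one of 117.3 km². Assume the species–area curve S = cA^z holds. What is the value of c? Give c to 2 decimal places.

8.85

z = ln(S₂/S₁) / ln(A₂/A₁) = ln(33/17) / ln(117.3/10.62) = 0.6633 / 2.4020 = 0.2761
c = S₁ / A₁^z = 17 / 10.62^0.2761 = 17 / 1.92 = 8.853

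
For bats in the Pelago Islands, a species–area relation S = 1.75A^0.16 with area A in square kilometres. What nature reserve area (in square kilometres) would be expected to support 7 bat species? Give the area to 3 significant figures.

7 = 1.75 × A^0.16  ⇒  A^0.16 = 7/1.75 = 4
ln A = ln(4) / 0.16 = 1.3863 / 0.16 = 8.6643
A = e^8.6643 ≈ 5793 square kilometres

5790 square kilometres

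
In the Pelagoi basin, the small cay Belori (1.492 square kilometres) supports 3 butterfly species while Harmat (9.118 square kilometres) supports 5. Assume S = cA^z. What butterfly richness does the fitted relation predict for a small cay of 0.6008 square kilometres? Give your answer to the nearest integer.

2

z = ln(5/3) / ln(9.118/1.492) = 0.5108 / 1.8101 = 0.2822
c = 3 / 1.492^0.2822 = 3 / 1.12 = 2.68
S₃ = 2.68 × 0.6008^0.2822 = 2.68 × 0.8661 ≈ 2.321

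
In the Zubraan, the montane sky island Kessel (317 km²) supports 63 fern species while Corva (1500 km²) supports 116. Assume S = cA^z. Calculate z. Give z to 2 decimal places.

0.39

Taking logs: ln S = ln c + z ln A, so z = (ln S₂ − ln S₁)/(ln A₂ − ln A₁).
z = ln(116/63) / ln(1500/317) = ln(1.841) / ln(4.732) = 0.6105 / 1.5543 = 0.3927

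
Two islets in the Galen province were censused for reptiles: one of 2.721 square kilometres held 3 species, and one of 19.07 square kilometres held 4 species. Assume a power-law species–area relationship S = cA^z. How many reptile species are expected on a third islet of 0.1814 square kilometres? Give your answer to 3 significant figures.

2.01

z = ln(4/3) / ln(19.07/2.721) = 0.2877 / 1.9471 = 0.1477
c = 3 / 2.721^0.1477 = 3 / 1.159 = 2.588
S₃ = 2.588 × 0.1814^0.1477 = 2.588 × 0.7771 ≈ 2.011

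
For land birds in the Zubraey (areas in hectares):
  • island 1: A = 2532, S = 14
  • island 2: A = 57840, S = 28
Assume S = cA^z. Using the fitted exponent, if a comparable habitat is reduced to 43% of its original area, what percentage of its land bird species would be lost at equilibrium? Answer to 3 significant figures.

17.1%

z = ln(28/14) / ln(57840/2532) = 0.6931 / 3.1287 = 0.2215
S_new/S_old = (A_new/A_old)^z = 0.43^0.2215 = exp(0.2215 × -0.8440) = 0.8295
Fraction lost = 1 − 0.8295 = 0.1705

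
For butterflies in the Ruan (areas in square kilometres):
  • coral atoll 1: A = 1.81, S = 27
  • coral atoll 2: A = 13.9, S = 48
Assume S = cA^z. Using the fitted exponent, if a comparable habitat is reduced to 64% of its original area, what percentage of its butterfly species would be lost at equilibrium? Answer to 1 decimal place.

z = ln(48/27) / ln(13.9/1.81) = 0.5754 / 2.0386 = 0.2822
S_new/S_old = (A_new/A_old)^z = 0.64^0.2822 = exp(0.2822 × -0.4463) = 0.8816
Fraction lost = 1 − 0.8816 = 0.1184

11.8%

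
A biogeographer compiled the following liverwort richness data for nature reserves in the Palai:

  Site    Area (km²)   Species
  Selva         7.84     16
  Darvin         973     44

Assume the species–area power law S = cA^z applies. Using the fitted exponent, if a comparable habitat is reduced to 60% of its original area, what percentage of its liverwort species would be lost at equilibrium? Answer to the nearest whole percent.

z = ln(44/16) / ln(973/7.84) = 1.0116 / 4.8211 = 0.2098
S_new/S_old = (A_new/A_old)^z = 0.6^0.2098 = exp(0.2098 × -0.5108) = 0.8984
Fraction lost = 1 − 0.8984 = 0.1016

10%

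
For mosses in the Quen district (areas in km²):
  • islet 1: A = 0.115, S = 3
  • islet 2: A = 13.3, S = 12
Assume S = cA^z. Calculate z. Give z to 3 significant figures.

Taking logs: ln S = ln c + z ln A, so z = (ln S₂ − ln S₁)/(ln A₂ − ln A₁).
z = ln(12/3) / ln(13.3/0.115) = ln(4) / ln(115.7) = 1.3863 / 4.7506 = 0.2918

0.292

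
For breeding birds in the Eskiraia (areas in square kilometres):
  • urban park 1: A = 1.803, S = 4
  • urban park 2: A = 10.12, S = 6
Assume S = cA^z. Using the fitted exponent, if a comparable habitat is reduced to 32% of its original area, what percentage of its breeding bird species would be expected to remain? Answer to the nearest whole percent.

z = ln(6/4) / ln(10.12/1.803) = 0.4055 / 1.7251 = 0.2350
S_new/S_old = (A_new/A_old)^z = 0.32^0.2350 = exp(0.2350 × -1.1394) = 0.765

77%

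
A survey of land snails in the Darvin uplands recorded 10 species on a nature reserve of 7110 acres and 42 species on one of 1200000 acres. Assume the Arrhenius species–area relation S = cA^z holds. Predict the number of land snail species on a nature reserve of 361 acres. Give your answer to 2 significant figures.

4.3

z = ln(42/10) / ln(1200000/7110) = 1.4351 / 5.1286 = 0.2798
c = 10 / 7110^0.2798 = 10 / 11.96 = 0.8359
S₃ = 0.8359 × 361^0.2798 = 0.8359 × 5.196 ≈ 4.343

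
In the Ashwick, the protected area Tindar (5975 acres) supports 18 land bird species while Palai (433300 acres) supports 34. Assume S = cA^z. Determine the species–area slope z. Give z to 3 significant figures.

Taking logs: ln S = ln c + z ln A, so z = (ln S₂ − ln S₁)/(ln A₂ − ln A₁).
z = ln(34/18) / ln(433300/5975) = ln(1.889) / ln(72.52) = 0.6360 / 4.2838 = 0.1485

0.148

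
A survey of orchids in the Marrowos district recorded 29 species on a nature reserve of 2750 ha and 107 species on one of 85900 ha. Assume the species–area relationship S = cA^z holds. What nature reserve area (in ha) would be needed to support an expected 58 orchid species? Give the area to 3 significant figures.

17100 ha

z = ln(107/29) / ln(85900/2750) = 1.3055 / 3.4416 = 0.3793
c = 29 / 2750^0.3793 = 29 / 20.17 = 1.438
A = (58/1.438)^(1/0.3793) ⇒ ln A = ln(40.34)/0.3793 = 9.7466
A = e^9.7466 ≈ 17096 ha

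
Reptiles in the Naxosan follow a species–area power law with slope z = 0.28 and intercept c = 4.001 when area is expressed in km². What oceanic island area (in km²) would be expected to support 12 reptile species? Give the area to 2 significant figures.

12 = 4.001 × A^0.28  ⇒  A^0.28 = 12/4.001 = 2.999
ln A = ln(2.999) / 0.28 = 1.0984 / 0.28 = 3.9227
A = e^3.9227 ≈ 50.54 km²

51 km²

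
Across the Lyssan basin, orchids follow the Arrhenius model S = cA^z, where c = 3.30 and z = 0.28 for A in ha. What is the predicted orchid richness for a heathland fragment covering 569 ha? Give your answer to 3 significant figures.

S = 3.3 × 569^0.28
ln S = ln 3.3 + 0.28 × ln 569 = 1.1939 + 0.28 × 6.3439 = 2.9702
S = e^2.9702 ≈ 19.5

19.5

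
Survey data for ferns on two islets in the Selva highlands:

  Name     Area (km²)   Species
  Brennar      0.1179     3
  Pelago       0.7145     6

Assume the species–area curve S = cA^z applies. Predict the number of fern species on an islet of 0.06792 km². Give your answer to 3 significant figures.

2.43

z = ln(6/3) / ln(0.7145/0.1179) = 0.6931 / 1.8017 = 0.3847
c = 3 / 0.1179^0.3847 = 3 / 0.4393 = 6.828
S₃ = 6.828 × 0.06792^0.3847 = 6.828 × 0.3554 ≈ 2.426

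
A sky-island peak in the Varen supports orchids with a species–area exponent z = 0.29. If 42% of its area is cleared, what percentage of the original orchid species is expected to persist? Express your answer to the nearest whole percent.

85%

S_new/S_old = (A_new/A_old)^z = 0.58^0.29
= exp(0.29 × ln 0.58) = exp(0.29 × -0.5447) = exp(-0.1580) ≈ 0.8539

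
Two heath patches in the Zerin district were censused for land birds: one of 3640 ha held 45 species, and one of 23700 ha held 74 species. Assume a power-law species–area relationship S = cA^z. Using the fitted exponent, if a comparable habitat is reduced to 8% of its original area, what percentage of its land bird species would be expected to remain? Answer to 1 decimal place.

z = ln(74/45) / ln(23700/3640) = 0.4974 / 1.8735 = 0.2655
S_new/S_old = (A_new/A_old)^z = 0.08^0.2655 = exp(0.2655 × -2.5257) = 0.5114

51.1%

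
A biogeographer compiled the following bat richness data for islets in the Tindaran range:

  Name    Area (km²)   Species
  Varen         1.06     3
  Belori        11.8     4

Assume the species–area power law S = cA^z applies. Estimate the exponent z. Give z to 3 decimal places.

Taking logs: ln S = ln c + z ln A, so z = (ln S₂ − ln S₁)/(ln A₂ − ln A₁).
z = ln(4/3) / ln(11.8/1.06) = ln(1.333) / ln(11.13) = 0.2877 / 2.4098 = 0.1194

0.119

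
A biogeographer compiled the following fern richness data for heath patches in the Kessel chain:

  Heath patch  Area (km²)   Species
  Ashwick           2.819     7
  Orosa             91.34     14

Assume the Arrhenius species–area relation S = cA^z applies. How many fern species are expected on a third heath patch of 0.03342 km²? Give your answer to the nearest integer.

z = ln(14/7) / ln(91.34/2.819) = 0.6931 / 3.4782 = 0.1993
c = 7 / 2.819^0.1993 = 7 / 1.229 = 5.694
S₃ = 5.694 × 0.03342^0.1993 = 5.694 × 0.508 ≈ 2.892

3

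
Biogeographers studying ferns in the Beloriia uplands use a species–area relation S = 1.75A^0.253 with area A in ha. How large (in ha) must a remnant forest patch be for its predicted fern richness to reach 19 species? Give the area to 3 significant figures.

19 = 1.75 × A^0.253  ⇒  A^0.253 = 19/1.75 = 10.86
ln A = ln(10.86) / 0.253 = 2.3848 / 0.253 = 9.4262
A = e^9.4262 ≈ 12409 ha

12400 ha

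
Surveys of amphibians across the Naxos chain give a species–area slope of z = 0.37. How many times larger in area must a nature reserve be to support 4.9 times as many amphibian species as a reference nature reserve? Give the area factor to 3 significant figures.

(A₂/A₁)^0.37 = 4.9, so A₂/A₁ = 4.9^(1/0.37) = 4.9^2.703
ln(A₂/A₁) = ln 4.9 / 0.37 = 1.5892 / 0.37 = 4.2952
A₂/A₁ = e^4.2952 ≈ 73.35

73.3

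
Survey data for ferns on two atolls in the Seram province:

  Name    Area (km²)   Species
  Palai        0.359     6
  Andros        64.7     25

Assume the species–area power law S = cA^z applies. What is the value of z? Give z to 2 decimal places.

Taking logs: ln S = ln c + z ln A, so z = (ln S₂ − ln S₁)/(ln A₂ − ln A₁).
z = ln(25/6) / ln(64.7/0.359) = ln(4.167) / ln(180.2) = 1.4271 / 5.1942 = 0.2748

0.27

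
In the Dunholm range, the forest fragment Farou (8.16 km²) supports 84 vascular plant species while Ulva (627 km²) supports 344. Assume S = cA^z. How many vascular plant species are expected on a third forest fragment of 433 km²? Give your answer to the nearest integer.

z = ln(344/84) / ln(627/8.16) = 1.4098 / 4.3417 = 0.3247
c = 84 / 8.16^0.3247 = 84 / 1.977 = 42.49
S₃ = 42.49 × 433^0.3247 = 42.49 × 7.18 ≈ 305

305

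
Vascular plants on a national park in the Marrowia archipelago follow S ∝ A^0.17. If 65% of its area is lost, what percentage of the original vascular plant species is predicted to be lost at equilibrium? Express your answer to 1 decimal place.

S_new/S_old = (A_new/A_old)^z = 0.35^0.17
= exp(0.17 × ln 0.35) = exp(0.17 × -1.0498) = exp(-0.1785) ≈ 0.8365
Fraction lost = 1 − 0.8365 = 0.1635

16.3%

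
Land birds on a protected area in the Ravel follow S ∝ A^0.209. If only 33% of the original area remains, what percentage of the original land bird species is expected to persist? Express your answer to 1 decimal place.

S_new/S_old = (A_new/A_old)^z = 0.33^0.209
= exp(0.209 × ln 0.33) = exp(0.209 × -1.1087) = exp(-0.2317) ≈ 0.7932

79.3%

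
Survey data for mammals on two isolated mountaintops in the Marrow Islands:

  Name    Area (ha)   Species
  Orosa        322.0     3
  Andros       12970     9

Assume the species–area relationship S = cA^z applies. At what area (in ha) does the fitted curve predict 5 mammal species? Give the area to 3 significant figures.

z = ln(9/3) / ln(12970/322) = 1.0986 / 3.6958 = 0.2973
c = 3 / 322^0.2973 = 3 / 5.565 = 0.5391
A = (5/0.5391)^(1/0.2973) ⇒ ln A = ln(9.275)/0.2973 = 7.4930
A = e^7.4930 ≈ 1795 ha

1800 ha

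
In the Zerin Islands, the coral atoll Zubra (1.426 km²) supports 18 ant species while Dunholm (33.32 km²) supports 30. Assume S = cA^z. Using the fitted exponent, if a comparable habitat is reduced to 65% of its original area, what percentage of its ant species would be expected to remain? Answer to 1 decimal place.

93.3%

z = ln(30/18) / ln(33.32/1.426) = 0.5108 / 3.1513 = 0.1621
S_new/S_old = (A_new/A_old)^z = 0.65^0.1621 = exp(0.1621 × -0.4308) = 0.9326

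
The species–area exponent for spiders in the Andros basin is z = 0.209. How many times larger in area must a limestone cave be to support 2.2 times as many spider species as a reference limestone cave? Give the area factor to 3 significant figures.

(A₂/A₁)^0.209 = 2.2, so A₂/A₁ = 2.2^(1/0.209) = 2.2^4.785
ln(A₂/A₁) = ln 2.2 / 0.209 = 0.7885 / 0.209 = 3.7725
A₂/A₁ = e^3.7725 ≈ 43.49

43.5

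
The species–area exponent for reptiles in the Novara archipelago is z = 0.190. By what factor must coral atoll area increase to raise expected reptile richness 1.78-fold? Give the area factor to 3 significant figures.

20.8

(A₂/A₁)^0.19 = 1.78, so A₂/A₁ = 1.78^(1/0.19) = 1.78^5.263
ln(A₂/A₁) = ln 1.78 / 0.19 = 0.5766 / 0.19 = 3.0348
A₂/A₁ = e^3.0348 ≈ 20.8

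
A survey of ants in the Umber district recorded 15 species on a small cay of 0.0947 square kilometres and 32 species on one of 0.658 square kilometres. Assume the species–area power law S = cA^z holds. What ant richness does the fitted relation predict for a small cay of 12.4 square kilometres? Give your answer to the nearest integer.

101

z = ln(32/15) / ln(0.658/0.0947) = 0.7577 / 1.9385 = 0.3909
c = 15 / 0.0947^0.3909 = 15 / 0.398 = 37.69
S₃ = 37.69 × 12.4^0.3909 = 37.69 × 2.675 ≈ 100.8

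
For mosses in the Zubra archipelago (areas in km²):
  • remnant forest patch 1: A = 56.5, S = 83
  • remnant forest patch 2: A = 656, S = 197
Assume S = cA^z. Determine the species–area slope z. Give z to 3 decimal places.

Taking logs: ln S = ln c + z ln A, so z = (ln S₂ − ln S₁)/(ln A₂ − ln A₁).
z = ln(197/83) / ln(656/56.5) = ln(2.373) / ln(11.61) = 0.8644 / 2.4519 = 0.3525

0.353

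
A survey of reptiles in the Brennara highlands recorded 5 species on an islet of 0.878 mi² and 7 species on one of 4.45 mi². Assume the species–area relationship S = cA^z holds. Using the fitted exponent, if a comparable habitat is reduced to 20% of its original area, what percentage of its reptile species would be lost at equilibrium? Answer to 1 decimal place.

28.4%

z = ln(7/5) / ln(4.45/0.878) = 0.3365 / 1.6230 = 0.2073
S_new/S_old = (A_new/A_old)^z = 0.2^0.2073 = exp(0.2073 × -1.6094) = 0.7163
Fraction lost = 1 − 0.7163 = 0.2837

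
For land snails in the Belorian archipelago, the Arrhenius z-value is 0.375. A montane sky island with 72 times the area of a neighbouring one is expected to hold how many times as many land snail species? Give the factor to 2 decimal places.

4.97

S₂/S₁ = (A₂/A₁)^z = 72^0.375
ln(S₂/S₁) = 0.375 × ln 72 = 0.375 × 4.2767 = 1.6037
S₂/S₁ = e^1.6037 ≈ 4.972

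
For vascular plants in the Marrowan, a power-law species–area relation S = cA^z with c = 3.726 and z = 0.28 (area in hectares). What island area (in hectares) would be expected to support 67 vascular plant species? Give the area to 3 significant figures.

30300 hectares

67 = 3.726 × A^0.28  ⇒  A^0.28 = 67/3.726 = 17.98
ln A = ln(17.98) / 0.28 = 2.8894 / 0.28 = 10.3191
A = e^10.3191 ≈ 30307 hectares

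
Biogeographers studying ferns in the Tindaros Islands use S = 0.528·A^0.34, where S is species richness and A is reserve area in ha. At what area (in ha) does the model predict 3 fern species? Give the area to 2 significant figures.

170 ha

3 = 0.528 × A^0.34  ⇒  A^0.34 = 3/0.528 = 5.682
ln A = ln(5.682) / 0.34 = 1.7373 / 0.34 = 5.1096
A = e^5.1096 ≈ 165.6 ha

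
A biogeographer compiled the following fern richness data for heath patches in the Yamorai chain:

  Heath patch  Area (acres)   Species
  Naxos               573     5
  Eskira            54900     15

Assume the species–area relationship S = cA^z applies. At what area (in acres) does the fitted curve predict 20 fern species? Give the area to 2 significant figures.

180000 acres

z = ln(15/5) / ln(54900/573) = 1.0986 / 4.5624 = 0.2408
c = 5 / 573^0.2408 = 5 / 4.615 = 1.083
A = (20/1.083)^(1/0.2408) ⇒ ln A = ln(18.46)/0.2408 = 12.1080
A = e^12.1080 ≈ 181312 acres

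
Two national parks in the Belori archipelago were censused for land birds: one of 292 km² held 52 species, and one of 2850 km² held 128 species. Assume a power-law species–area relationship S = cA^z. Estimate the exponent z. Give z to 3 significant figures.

Taking logs: ln S = ln c + z ln A, so z = (ln S₂ − ln S₁)/(ln A₂ − ln A₁).
z = ln(128/52) / ln(2850/292) = ln(2.462) / ln(9.76) = 0.9008 / 2.2783 = 0.3954

0.395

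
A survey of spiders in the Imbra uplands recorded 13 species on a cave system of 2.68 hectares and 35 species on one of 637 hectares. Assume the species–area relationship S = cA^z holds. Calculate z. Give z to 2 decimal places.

Taking logs: ln S = ln c + z ln A, so z = (ln S₂ − ln S₁)/(ln A₂ − ln A₁).
z = ln(35/13) / ln(637/2.68) = ln(2.692) / ln(237.7) = 0.9904 / 5.4710 = 0.1810

0.18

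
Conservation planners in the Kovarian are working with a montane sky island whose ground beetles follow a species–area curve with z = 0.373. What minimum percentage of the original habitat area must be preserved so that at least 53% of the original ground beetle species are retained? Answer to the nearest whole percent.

Need (A_new/A_old)^0.373 = 0.53, so A_new/A_old = 0.53^(1/0.373) = 0.53^2.681
ln(A_new/A_old) = ln 0.53 / 0.373 = -0.6349 / 0.373 = -1.7021
A_new/A_old = e^-1.7021 ≈ 0.1823

18%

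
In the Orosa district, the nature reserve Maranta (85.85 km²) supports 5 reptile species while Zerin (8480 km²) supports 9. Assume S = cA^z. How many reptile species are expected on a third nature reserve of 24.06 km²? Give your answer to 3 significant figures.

z = ln(9/5) / ln(8480/85.85) = 0.5878 / 4.5929 = 0.1280
c = 5 / 85.85^0.1280 = 5 / 1.768 = 2.828
S₃ = 2.828 × 24.06^0.1280 = 2.828 × 1.502 ≈ 4.249

4.25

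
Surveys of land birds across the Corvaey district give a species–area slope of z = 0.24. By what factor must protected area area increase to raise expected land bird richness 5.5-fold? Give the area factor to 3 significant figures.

1220

(A₂/A₁)^0.24 = 5.5, so A₂/A₁ = 5.5^(1/0.24) = 5.5^4.167
ln(A₂/A₁) = ln 5.5 / 0.24 = 1.7047 / 0.24 = 7.1031
A₂/A₁ = e^7.1031 ≈ 1216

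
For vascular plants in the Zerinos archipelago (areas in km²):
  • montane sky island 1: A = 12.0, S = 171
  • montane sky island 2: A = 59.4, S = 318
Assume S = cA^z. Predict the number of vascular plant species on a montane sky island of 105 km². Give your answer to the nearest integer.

z = ln(318/171) / ln(59.4/12) = 0.6204 / 1.5994 = 0.3879
c = 171 / 12^0.3879 = 171 / 2.622 = 65.22
S₃ = 65.22 × 105^0.3879 = 65.22 × 6.081 ≈ 396.6

397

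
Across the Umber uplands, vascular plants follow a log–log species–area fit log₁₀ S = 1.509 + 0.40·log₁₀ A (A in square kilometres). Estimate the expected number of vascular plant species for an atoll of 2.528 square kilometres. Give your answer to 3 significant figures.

46.8

S = 32.28 × 2.528^0.4 = 32.28 × 1.449 ≈ 46.79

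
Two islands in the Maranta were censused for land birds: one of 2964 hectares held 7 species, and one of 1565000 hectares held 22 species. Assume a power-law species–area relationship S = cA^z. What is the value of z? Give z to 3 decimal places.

0.183

Taking logs: ln S = ln c + z ln A, so z = (ln S₂ − ln S₁)/(ln A₂ − ln A₁).
z = ln(22/7) / ln(1565000/2964) = ln(3.143) / ln(528) = 1.1451 / 6.2691 = 0.1827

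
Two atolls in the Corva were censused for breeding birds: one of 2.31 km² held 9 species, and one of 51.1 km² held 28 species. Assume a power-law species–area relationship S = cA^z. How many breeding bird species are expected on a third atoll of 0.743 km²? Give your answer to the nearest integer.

z = ln(28/9) / ln(51.1/2.31) = 1.1350 / 3.0965 = 0.3665
c = 9 / 2.31^0.3665 = 9 / 1.359 = 6.622
S₃ = 6.622 × 0.743^0.3665 = 6.622 × 0.8968 ≈ 5.939

6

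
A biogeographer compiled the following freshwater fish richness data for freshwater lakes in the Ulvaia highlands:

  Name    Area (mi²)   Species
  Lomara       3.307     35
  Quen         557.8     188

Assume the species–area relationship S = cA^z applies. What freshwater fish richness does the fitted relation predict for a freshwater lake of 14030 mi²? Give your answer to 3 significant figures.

541

z = ln(188/35) / ln(557.8/3.307) = 1.6811 / 5.1280 = 0.3278
c = 35 / 3.307^0.3278 = 35 / 1.48 = 23.65
S₃ = 23.65 × 14030^0.3278 = 23.65 × 22.88 ≈ 541.1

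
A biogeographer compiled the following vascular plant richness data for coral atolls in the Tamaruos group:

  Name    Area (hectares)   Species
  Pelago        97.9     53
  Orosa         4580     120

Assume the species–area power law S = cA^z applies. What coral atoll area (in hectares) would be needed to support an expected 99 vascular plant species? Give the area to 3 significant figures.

z = ln(120/53) / ln(4580/97.9) = 0.8172 / 3.8455 = 0.2125
c = 53 / 97.9^0.2125 = 53 / 2.649 = 20.01
A = (99/20.01)^(1/0.2125) ⇒ ln A = ln(4.948)/0.2125 = 7.5242
A = e^7.5242 ≈ 1852 hectares

1850 hectares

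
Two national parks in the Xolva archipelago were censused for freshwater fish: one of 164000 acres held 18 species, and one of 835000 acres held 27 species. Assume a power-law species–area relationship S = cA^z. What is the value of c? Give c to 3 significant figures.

z = ln(S₂/S₁) / ln(A₂/A₁) = ln(27/18) / ln(835000/164000) = 0.4055 / 1.6276 = 0.2491
c = S₁ / A₁^z = 18 / 164000^0.2491 = 18 / 19.91 = 0.9039

0.904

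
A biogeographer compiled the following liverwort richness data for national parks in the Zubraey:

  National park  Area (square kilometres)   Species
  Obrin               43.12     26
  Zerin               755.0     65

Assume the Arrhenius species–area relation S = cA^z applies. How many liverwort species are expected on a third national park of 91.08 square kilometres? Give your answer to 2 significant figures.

z = ln(65/26) / ln(755/43.12) = 0.9163 / 2.8627 = 0.3201
c = 26 / 43.12^0.3201 = 26 / 3.336 = 7.794
S₃ = 7.794 × 91.08^0.3201 = 7.794 × 4.238 ≈ 33.03

33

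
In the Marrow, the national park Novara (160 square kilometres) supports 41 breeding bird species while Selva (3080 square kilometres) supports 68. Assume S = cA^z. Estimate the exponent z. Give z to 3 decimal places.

0.171

Taking logs: ln S = ln c + z ln A, so z = (ln S₂ − ln S₁)/(ln A₂ − ln A₁).
z = ln(68/41) / ln(3080/160) = ln(1.659) / ln(19.25) = 0.5059 / 2.9575 = 0.1711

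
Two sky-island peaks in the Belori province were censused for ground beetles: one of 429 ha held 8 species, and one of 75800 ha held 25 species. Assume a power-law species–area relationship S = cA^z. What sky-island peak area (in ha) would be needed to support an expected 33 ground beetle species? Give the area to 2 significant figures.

z = ln(25/8) / ln(75800/429) = 1.1394 / 5.1744 = 0.2202
c = 8 / 429^0.2202 = 8 / 3.799 = 2.106
A = (33/2.106)^(1/0.2202) ⇒ ln A = ln(15.67)/0.2202 = 12.4966
A = e^12.4966 ≈ 267436 ha

270000 ha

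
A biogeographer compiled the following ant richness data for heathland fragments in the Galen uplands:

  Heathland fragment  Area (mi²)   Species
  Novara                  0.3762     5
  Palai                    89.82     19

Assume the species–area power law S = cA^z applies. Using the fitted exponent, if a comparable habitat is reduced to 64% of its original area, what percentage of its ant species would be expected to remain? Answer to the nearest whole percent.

90%

z = ln(19/5) / ln(89.82/0.3762) = 1.3350 / 5.4754 = 0.2438
S_new/S_old = (A_new/A_old)^z = 0.64^0.2438 = exp(0.2438 × -0.4463) = 0.8969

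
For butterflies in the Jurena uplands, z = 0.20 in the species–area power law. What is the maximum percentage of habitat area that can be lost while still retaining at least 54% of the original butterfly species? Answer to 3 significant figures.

95.4%

Need (A_new/A_old)^0.2 = 0.54, so A_new/A_old = 0.54^(1/0.2) = 0.54^5
ln(A_new/A_old) = ln 0.54 / 0.2 = -0.6162 / 0.2 = -3.0809
A_new/A_old = e^-3.0809 ≈ 0.04592
Fraction that can be lost = 1 − 0.04592 = 0.9541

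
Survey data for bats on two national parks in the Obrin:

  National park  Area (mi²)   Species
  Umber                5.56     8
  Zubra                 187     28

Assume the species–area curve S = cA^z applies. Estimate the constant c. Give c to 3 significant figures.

4.34

z = ln(S₂/S₁) / ln(A₂/A₁) = ln(28/8) / ln(187/5.56) = 1.2528 / 3.5155 = 0.3564
c = S₁ / A₁^z = 8 / 5.56^0.3564 = 8 / 1.843 = 4.341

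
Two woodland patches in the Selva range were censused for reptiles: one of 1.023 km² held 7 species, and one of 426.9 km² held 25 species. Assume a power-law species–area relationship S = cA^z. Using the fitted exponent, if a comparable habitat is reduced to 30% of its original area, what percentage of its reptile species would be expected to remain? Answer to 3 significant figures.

77.6%

z = ln(25/7) / ln(426.9/1.023) = 1.2730 / 6.0338 = 0.2110
S_new/S_old = (A_new/A_old)^z = 0.3^0.2110 = exp(0.2110 × -1.2040) = 0.7757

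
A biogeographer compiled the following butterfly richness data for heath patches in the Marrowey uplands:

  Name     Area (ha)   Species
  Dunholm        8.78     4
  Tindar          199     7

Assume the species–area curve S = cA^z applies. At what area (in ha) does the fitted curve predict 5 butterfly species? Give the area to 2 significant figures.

30 ha

z = ln(7/4) / ln(199/8.78) = 0.5596 / 3.1208 = 0.1793
c = 4 / 8.78^0.1793 = 4 / 1.476 = 2.709
A = (5/2.709)^(1/0.1793) ⇒ ln A = ln(1.845)/0.1793 = 3.4169
A = e^3.4169 ≈ 30.47 ha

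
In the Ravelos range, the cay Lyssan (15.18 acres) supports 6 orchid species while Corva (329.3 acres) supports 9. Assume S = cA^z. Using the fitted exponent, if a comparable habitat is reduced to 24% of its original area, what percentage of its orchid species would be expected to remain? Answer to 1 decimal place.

82.9%

z = ln(9/6) / ln(329.3/15.18) = 0.4055 / 3.0770 = 0.1318
S_new/S_old = (A_new/A_old)^z = 0.24^0.1318 = exp(0.1318 × -1.4271) = 0.8286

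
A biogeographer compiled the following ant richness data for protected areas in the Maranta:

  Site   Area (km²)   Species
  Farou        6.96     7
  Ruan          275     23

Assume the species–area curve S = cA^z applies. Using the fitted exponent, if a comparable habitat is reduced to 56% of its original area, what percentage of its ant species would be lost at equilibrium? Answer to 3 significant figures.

17.1%

z = ln(23/7) / ln(275/6.96) = 1.1896 / 3.6766 = 0.3236
S_new/S_old = (A_new/A_old)^z = 0.56^0.3236 = exp(0.3236 × -0.5798) = 0.8289
Fraction lost = 1 − 0.8289 = 0.1711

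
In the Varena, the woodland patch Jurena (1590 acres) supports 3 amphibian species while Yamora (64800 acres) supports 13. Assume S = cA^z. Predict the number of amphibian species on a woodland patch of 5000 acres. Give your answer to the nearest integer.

5

z = ln(13/3) / ln(64800/1590) = 1.4663 / 3.7076 = 0.3955
c = 3 / 1590^0.3955 = 3 / 18.46 = 0.1625
S₃ = 0.1625 × 5000^0.3955 = 0.1625 × 29.04 ≈ 4.72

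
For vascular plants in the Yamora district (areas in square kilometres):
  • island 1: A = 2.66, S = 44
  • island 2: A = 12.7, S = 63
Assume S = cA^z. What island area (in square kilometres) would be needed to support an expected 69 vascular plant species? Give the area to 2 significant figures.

z = ln(63/44) / ln(12.7/2.66) = 0.3589 / 1.5633 = 0.2296
c = 44 / 2.66^0.2296 = 44 / 1.252 = 35.15
A = (69/35.15)^(1/0.2296) ⇒ ln A = ln(1.963)/0.2296 = 2.9378
A = e^2.9378 ≈ 18.87 square kilometres

19 square kilometres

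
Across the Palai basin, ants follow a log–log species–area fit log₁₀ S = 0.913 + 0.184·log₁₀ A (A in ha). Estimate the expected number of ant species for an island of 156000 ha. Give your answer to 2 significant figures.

74

S = 8.185 × 156000^0.184 = 8.185 × 9.027 ≈ 73.88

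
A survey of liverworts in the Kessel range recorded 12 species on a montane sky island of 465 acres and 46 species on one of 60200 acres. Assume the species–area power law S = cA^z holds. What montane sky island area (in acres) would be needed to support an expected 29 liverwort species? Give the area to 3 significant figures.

11300 acres

z = ln(46/12) / ln(60200/465) = 1.3437 / 4.8634 = 0.2763
c = 12 / 465^0.2763 = 12 / 5.458 = 2.199
A = (29/2.199)^(1/0.2763) ⇒ ln A = ln(13.19)/0.2763 = 9.3357
A = e^9.3357 ≈ 11335 acres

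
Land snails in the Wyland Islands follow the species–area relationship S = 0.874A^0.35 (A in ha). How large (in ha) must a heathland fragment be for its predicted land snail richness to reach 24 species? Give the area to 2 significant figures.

24 = 0.874 × A^0.35  ⇒  A^0.35 = 24/0.874 = 27.46
ln A = ln(27.46) / 0.35 = 3.3127 / 0.35 = 9.4649
A = e^9.4649 ≈ 12899 ha

13000 ha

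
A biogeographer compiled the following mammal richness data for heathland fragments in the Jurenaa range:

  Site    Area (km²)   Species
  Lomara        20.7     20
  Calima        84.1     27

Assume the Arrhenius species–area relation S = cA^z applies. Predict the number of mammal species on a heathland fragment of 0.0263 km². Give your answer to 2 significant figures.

4.8

z = ln(27/20) / ln(84.1/20.7) = 0.3001 / 1.4019 = 0.2141
c = 20 / 20.7^0.2141 = 20 / 1.913 = 10.45
S₃ = 10.45 × 0.0263^0.2141 = 10.45 × 0.4589 ≈ 4.798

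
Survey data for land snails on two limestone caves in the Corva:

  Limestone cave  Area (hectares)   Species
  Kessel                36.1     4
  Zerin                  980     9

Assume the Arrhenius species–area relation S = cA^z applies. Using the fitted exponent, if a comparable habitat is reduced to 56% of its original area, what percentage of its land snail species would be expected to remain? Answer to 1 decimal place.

z = ln(9/4) / ln(980/36.1) = 0.8109 / 3.3013 = 0.2456
S_new/S_old = (A_new/A_old)^z = 0.56^0.2456 = exp(0.2456 × -0.5798) = 0.8672

86.7%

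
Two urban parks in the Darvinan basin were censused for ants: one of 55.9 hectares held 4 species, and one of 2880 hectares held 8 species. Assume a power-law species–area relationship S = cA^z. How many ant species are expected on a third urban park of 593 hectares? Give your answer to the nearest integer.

z = ln(8/4) / ln(2880/55.9) = 0.6931 / 3.9420 = 0.1758
c = 4 / 55.9^0.1758 = 4 / 2.029 = 1.972
S₃ = 1.972 × 593^0.1758 = 1.972 × 3.073 ≈ 6.059

6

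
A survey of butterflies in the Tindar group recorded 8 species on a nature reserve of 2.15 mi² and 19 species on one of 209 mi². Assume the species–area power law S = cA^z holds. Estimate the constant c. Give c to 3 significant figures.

z = ln(S₂/S₁) / ln(A₂/A₁) = ln(19/8) / ln(209/2.15) = 0.8650 / 4.5769 = 0.1890
c = S₁ / A₁^z = 8 / 2.15^0.1890 = 8 / 1.156 = 6.922

6.92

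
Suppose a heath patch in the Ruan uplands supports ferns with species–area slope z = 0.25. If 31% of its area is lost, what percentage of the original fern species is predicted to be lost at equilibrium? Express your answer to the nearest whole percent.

9%

S_new/S_old = (A_new/A_old)^z = 0.69^0.25
= exp(0.25 × ln 0.69) = exp(0.25 × -0.3711) = exp(-0.0928) ≈ 0.9114
Fraction lost = 1 − 0.9114 = 0.08859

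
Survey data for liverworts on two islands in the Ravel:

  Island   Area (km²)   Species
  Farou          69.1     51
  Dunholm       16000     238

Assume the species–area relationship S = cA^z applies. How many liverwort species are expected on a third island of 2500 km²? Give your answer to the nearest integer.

141

z = ln(238/51) / ln(16000/69.1) = 1.5404 / 5.4448 = 0.2829
c = 51 / 69.1^0.2829 = 51 / 3.315 = 15.39
S₃ = 15.39 × 2500^0.2829 = 15.39 × 9.148 ≈ 140.8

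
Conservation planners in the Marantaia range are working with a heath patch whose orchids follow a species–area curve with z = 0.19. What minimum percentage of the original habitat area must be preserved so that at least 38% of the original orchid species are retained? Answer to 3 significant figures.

0.614%

Need (A_new/A_old)^0.19 = 0.38, so A_new/A_old = 0.38^(1/0.19) = 0.38^5.263
ln(A_new/A_old) = ln 0.38 / 0.19 = -0.9676 / 0.19 = -5.0925
A_new/A_old = e^-5.0925 ≈ 0.006142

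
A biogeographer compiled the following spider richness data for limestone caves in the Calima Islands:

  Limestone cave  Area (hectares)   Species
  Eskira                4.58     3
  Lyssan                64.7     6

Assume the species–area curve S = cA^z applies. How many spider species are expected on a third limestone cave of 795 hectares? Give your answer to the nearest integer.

z = ln(6/3) / ln(64.7/4.58) = 0.6931 / 2.6481 = 0.2618
c = 3 / 4.58^0.2618 = 3 / 1.489 = 2.014
S₃ = 2.014 × 795^0.2618 = 2.014 × 5.744 ≈ 11.57

12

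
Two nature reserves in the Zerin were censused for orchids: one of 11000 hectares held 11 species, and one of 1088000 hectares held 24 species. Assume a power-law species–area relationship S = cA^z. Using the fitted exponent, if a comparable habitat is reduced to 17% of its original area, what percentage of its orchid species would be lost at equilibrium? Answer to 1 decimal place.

26.0%

z = ln(24/11) / ln(1088000/11000) = 0.7802 / 4.5942 = 0.1698
S_new/S_old = (A_new/A_old)^z = 0.17^0.1698 = exp(0.1698 × -1.7720) = 0.7401
Fraction lost = 1 − 0.7401 = 0.2599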